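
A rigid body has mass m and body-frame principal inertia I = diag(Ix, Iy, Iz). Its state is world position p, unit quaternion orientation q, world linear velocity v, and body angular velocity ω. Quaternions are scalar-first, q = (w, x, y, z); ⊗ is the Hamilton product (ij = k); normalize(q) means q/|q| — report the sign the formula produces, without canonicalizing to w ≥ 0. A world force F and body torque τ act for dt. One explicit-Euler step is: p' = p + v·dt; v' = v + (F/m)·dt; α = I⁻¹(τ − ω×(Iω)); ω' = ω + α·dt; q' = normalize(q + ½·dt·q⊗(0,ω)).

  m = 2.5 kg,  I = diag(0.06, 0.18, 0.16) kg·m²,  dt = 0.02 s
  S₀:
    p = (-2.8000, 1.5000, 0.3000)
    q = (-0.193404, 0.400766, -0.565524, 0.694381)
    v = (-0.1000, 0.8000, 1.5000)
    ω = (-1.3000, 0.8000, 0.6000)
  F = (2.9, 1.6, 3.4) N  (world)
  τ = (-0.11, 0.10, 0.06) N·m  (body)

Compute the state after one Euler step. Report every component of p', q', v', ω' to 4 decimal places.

p' = (-2.8020, 1.5160, 0.3300)
q' = (-0.1878, 0.3943, -0.5784, 0.6890)
v' = (-0.0768, 0.8128, 1.5272)
ω' = (-1.3335, 0.8024, 0.6231)

precession coupling ω×(Iω) = (-0.0096, 0.0780, -0.1248)
(τ − ω×Iω)/I = (-1.6733, 0.1222, 1.1550)
ω + α·dt = (-1.3335, 0.8024, 0.6231)
2q̇ = q⊗(0,ω) = (0.5567864, -0.6433940, -1.2978781, -0.5306108)
q + ½dt·q⊗(0,ω), renormalized = (-0.1878, 0.3943, -0.5784, 0.6890)
p + v·dt = (-2.8020, 1.5160, 0.3300)
v' = v + a·dt = (-0.0768, 0.8128, 1.5272)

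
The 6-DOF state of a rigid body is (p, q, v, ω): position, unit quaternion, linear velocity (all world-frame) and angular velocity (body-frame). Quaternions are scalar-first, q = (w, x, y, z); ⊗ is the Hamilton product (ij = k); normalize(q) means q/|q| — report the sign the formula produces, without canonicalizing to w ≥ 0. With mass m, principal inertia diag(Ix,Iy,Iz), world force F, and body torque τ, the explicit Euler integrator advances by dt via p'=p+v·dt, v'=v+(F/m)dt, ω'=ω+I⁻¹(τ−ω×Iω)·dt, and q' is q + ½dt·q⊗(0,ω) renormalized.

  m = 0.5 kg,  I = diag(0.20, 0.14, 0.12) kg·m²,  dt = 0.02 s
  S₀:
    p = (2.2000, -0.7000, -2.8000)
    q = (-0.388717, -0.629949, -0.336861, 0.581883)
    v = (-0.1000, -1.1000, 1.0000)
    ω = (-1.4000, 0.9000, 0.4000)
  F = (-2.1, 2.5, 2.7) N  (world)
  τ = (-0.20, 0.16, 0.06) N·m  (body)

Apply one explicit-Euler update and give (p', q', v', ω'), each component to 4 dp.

p' = (2.1980, -0.7220, -2.7800)
q' = (-0.3968, -0.6310, -0.3459, 0.5699)
v' = (-0.1840, -1.0000, 1.1080)
ω' = (-1.4193, 0.9293, 0.3974)

linear accel F/m = (-4.2000, 5.0000, 5.4000)
new position p' = (2.1980, -0.7220, -2.7800)
v' = v + a·dt = (-0.1840, -1.0000, 1.1080)
ω×(Iω) gyroscopic = (-0.0072, -0.0448, 0.0756)
angular accel α = (-0.9640, 1.4629, -0.1300)
new body rate ω' = (-1.4193, 0.9293, 0.3974)
q⊗(0,ω) = (-0.8115069, -0.1142353, -0.9125019, -1.1940463)
q' = normalize(q + ½dt·q⊗(0,ω)) = (-0.3968, -0.6310, -0.3459, 0.5699)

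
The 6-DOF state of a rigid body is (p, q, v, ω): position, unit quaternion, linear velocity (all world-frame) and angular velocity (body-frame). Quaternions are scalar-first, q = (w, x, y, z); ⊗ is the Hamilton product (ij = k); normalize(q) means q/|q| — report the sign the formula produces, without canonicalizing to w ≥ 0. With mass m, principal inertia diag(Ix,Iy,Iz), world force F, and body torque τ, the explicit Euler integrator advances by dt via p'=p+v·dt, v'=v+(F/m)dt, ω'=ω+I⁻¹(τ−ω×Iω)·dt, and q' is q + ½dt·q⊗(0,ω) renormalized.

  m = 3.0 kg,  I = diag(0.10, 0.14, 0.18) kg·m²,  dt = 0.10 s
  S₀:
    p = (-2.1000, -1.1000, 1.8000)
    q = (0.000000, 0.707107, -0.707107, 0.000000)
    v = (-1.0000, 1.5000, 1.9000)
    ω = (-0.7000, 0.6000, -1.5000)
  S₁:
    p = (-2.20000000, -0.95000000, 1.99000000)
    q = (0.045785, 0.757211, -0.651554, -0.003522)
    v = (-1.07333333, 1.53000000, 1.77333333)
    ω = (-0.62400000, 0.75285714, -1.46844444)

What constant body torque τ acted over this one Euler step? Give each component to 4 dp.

Δω = ω₁−ω₀ = (0.07600000, 0.15285714, 0.03155556)
ω₀×(Iω₀) = (-0.0360, -0.0840, -0.0168)
I·α + gyro = (0.0400, 0.1300, 0.0400)

τ = (0.0400, 0.1300, 0.0400)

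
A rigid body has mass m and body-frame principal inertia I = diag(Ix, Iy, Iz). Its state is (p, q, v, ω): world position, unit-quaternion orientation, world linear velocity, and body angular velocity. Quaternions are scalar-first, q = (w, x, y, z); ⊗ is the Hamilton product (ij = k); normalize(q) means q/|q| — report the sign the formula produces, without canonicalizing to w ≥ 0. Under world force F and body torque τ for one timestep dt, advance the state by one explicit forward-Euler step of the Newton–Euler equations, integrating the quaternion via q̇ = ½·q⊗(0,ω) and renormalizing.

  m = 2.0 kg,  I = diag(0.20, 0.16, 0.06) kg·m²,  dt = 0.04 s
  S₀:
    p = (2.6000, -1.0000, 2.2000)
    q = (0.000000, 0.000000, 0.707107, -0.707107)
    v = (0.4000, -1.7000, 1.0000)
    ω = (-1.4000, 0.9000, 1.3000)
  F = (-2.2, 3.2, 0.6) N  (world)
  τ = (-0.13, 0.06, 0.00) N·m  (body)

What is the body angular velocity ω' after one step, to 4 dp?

α = I⁻¹(τ − ω×Iω) = (-0.0650, 1.9675, -0.8400)
ω + α·dt = (-1.4026, 0.9787, 1.2664)

ω' = (-1.4026, 0.9787, 1.2664)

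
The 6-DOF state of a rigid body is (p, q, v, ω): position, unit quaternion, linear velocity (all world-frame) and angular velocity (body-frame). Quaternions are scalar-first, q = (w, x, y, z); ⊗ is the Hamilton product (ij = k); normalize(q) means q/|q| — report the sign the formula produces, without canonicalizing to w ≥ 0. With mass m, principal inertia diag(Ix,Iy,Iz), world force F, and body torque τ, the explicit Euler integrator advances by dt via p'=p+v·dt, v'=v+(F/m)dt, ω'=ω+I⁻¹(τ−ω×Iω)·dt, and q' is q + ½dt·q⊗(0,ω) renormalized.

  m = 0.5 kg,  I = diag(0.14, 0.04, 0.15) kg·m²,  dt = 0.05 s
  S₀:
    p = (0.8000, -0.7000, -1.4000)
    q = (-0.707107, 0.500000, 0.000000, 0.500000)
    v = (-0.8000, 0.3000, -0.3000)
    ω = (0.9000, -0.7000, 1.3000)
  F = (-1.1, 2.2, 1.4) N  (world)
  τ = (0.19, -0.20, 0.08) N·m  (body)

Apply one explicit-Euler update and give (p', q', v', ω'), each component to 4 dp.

a = (-2.2000, 4.4000, 2.8000)
p' = p + v·dt = (0.7600, -0.6850, -1.4150)
new velocity v' = (-0.9100, 0.5200, -0.1600)
precession coupling ω×(Iω) = (-0.1001, -0.0117, 0.0630)
angular accel α = (2.0721, -4.7075, 0.1133)
new body rate ω' = (1.0036, -0.9354, 1.3057)
q⊗(0,ω) = (-1.1000000, -0.2863963, 0.2949749, -1.2692391)
q + ½dt·q⊗(0,ω), renormalized = (-0.7339, 0.4924, 0.0074, 0.4678)

p' = (0.7600, -0.6850, -1.4150)
q' = (-0.7339, 0.4924, 0.0074, 0.4678)
v' = (-0.9100, 0.5200, -0.1600)
ω' = (1.0036, -0.9354, 1.3057)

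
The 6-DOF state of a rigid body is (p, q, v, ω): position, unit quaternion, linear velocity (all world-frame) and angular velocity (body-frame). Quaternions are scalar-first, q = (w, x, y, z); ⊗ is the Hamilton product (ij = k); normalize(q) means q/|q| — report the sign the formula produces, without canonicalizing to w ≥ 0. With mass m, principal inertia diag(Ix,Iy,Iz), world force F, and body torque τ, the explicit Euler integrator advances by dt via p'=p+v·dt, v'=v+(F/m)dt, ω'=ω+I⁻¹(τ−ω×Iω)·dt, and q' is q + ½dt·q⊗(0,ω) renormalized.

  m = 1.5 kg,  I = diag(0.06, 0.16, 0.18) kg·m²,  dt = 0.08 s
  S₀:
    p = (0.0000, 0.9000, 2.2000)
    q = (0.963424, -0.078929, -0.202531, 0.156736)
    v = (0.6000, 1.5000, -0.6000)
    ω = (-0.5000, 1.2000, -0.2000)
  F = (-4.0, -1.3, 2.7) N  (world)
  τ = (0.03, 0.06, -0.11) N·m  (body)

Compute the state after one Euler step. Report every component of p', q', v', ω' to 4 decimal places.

a = (-2.6667, -0.8667, 1.8000)
p' = p + v·dt = (0.0480, 1.0200, 2.1520)
v' = v + a·dt = (0.3867, 1.4307, -0.4560)
precession coupling ω×(Iω) = (-0.0048, -0.0120, -0.0600)
α = I⁻¹(τ − ω×Iω) = (0.5800, 0.4500, -0.2778)
ω + α·dt = (-0.4536, 1.2360, -0.2222)
Hamilton product q⊗(0,ω) = (0.2349199, -0.6292890, 1.0619550, -0.3886651)
updated quaternion q' = (0.9715, -0.1040, -0.1598, 0.1410)

p' = (0.0480, 1.0200, 2.1520)
q' = (0.9715, -0.1040, -0.1598, 0.1410)
v' = (0.3867, 1.4307, -0.4560)
ω' = (-0.4536, 1.2360, -0.2222)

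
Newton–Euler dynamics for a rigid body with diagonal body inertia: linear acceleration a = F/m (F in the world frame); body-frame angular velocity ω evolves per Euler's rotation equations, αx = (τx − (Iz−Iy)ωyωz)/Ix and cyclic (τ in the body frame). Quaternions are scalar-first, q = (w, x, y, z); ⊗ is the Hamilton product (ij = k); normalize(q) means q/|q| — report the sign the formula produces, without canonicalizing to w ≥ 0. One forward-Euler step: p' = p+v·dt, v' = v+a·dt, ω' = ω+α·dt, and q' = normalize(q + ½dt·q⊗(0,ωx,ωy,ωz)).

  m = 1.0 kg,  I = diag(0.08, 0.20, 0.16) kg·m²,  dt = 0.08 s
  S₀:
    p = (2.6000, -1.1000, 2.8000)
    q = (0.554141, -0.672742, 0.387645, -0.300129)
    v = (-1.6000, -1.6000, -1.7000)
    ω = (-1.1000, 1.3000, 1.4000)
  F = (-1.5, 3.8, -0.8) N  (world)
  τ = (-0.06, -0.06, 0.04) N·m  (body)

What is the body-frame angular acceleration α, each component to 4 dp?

α = (0.1600, -0.9160, 1.3225)

ω×(Iω) gyroscopic = (-0.0728, 0.1232, -0.1716)
(τ − ω×Iω)/I = (0.1600, -0.9160, 1.3225)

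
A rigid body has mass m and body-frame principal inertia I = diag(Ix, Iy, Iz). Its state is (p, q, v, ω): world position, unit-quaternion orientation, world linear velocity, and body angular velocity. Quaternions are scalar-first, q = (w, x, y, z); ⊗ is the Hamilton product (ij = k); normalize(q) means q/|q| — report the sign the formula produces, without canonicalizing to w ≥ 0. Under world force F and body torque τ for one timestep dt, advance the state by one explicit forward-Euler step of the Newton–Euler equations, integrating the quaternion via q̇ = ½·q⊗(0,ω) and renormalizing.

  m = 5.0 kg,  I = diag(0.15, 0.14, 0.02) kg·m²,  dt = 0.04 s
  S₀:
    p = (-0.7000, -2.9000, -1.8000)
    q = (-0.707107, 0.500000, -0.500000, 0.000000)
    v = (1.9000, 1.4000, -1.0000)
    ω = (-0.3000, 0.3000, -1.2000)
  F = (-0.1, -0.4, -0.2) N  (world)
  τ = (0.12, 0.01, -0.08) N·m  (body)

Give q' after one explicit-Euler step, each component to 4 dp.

q' = (-0.7009, 0.5161, -0.4921, 0.0170)

Hamilton product q⊗(0,ω) = (0.3000000, 0.8121321, 0.3878679, 0.8485284)
q' = normalize(q + ½dt·q⊗(0,ω)) = (-0.7009, 0.5161, -0.4921, 0.0170)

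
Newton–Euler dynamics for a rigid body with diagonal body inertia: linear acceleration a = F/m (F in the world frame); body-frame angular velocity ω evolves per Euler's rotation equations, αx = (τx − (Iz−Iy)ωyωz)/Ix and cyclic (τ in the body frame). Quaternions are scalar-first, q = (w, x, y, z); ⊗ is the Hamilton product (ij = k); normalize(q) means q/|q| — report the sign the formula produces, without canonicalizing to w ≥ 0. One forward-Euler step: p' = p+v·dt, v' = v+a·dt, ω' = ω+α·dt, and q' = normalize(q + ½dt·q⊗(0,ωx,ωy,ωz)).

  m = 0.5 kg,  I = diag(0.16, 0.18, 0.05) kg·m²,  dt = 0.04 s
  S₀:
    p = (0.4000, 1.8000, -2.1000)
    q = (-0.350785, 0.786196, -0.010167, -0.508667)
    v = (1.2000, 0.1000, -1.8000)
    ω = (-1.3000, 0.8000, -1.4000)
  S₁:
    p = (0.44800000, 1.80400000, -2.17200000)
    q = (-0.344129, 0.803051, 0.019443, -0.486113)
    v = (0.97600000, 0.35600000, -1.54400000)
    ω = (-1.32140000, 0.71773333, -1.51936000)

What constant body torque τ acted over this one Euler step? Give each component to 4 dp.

ω₁ − ω₀ = (-0.02140000, -0.08226667, -0.11936000)
I·α + gyro = (0.0600, -0.1700, -0.1700)

τ = (0.0600, -0.1700, -0.1700)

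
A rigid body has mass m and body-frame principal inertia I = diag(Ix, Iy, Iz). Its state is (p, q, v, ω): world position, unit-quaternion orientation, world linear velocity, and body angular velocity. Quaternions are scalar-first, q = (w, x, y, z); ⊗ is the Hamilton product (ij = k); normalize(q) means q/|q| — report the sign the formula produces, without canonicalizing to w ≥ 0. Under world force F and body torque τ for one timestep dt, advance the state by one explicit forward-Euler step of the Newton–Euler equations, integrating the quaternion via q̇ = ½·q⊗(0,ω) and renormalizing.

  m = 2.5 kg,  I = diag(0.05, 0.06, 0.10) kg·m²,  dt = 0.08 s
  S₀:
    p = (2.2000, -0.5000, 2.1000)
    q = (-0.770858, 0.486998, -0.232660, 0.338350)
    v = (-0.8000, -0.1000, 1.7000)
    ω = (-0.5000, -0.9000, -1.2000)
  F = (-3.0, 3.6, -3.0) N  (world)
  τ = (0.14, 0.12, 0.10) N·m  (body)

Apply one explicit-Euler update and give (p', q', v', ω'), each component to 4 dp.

p' = (2.1360, -0.5080, 2.2360)
q' = (-0.7518, 0.5247, -0.1879, 0.3525)
v' = (-0.8960, 0.0152, 1.6040)
ω' = (-0.3451, -0.7000, -1.1236)

angular accel α = (1.9360, 2.5000, 0.9550)
ω' = ω + α·dt = (-0.3451, -0.7000, -1.1236)
Hamilton product q⊗(0,ω) = (0.4401250, 0.9691360, 1.1089948, 0.3704014)
q + ½dt·q⊗(0,ω), renormalized = (-0.7518, 0.5247, -0.1879, 0.3525)
linear accel F/m = (-1.2000, 1.4400, -1.2000)
p + v·dt = (2.1360, -0.5080, 2.2360)
new velocity v' = (-0.8960, 0.0152, 1.6040)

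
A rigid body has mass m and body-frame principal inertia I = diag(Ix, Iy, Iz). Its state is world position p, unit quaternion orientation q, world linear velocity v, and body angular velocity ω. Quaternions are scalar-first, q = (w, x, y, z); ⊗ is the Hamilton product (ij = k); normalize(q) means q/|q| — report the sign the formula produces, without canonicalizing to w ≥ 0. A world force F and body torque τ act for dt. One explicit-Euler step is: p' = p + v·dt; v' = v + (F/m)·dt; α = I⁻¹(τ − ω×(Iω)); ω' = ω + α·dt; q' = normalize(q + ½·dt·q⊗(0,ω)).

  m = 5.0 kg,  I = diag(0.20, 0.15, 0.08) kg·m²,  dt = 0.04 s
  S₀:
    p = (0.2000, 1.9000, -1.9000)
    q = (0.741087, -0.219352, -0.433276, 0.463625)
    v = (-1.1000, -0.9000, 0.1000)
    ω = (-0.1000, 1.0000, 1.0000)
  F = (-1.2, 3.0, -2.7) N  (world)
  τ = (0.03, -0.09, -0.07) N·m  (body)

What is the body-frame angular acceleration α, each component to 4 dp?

α = (0.5000, -0.5200, -0.9375)

gyro term ω×Iω = (-0.0700, -0.0120, 0.0050)
angular accel α = (0.5000, -0.5200, -0.9375)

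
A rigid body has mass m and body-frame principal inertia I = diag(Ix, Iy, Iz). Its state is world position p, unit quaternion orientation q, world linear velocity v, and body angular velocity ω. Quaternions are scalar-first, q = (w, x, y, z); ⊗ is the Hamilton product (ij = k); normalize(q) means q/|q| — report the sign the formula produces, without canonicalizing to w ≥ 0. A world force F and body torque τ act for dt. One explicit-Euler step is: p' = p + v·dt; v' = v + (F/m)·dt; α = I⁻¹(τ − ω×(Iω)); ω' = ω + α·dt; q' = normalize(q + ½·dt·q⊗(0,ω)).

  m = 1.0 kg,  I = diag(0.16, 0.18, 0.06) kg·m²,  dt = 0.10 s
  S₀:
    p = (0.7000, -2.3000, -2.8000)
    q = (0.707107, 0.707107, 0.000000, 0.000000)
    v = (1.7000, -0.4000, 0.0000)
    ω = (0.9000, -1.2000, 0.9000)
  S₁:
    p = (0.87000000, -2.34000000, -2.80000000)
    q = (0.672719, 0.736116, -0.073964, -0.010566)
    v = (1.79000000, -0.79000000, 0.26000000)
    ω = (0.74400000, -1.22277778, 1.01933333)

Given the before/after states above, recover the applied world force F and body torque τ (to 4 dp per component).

velocity change Δv = (0.09000000, -0.39000000, 0.26000000)
F = m·Δv/dt = (0.9000, -3.9000, 2.6000)
ω₁ − ω₀ = (-0.15600000, -0.02277778, 0.11933333)
precession coupling = (0.1296, 0.0810, -0.0216)
I·α + gyro = (-0.1200, 0.0400, 0.0500)

F = (0.9000, -3.9000, 2.6000)
τ = (-0.1200, 0.0400, 0.0500)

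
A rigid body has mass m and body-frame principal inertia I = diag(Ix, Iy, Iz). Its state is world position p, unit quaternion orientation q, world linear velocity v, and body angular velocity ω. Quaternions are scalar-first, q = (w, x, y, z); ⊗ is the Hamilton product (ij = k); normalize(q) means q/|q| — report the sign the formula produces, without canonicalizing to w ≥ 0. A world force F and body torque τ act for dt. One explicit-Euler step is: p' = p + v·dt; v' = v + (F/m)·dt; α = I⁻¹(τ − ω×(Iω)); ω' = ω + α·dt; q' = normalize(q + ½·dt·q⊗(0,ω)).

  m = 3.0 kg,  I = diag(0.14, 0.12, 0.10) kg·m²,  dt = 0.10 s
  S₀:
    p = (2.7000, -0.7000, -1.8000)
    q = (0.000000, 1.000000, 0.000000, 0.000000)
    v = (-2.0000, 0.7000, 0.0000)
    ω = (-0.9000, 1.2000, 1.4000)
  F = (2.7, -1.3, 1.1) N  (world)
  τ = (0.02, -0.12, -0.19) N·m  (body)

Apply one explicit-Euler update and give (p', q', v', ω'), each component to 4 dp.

p' = p + v·dt = (2.5000, -0.6300, -1.8000)
v' = v + a·dt = (-1.9100, 0.6567, 0.0367)
(τ − ω×Iω)/I = (0.3829, -0.5800, -2.1160)
new body rate ω' = (-0.8617, 1.1420, 1.1884)
2q̇ = q⊗(0,ω) = (0.9000000, 0.0000000, -1.4000000, 1.2000000)
q' = normalize(q + ½dt·q⊗(0,ω)) = (0.0448, 0.9948, -0.0696, 0.0597)

p' = (2.5000, -0.6300, -1.8000)
q' = (0.0448, 0.9948, -0.0696, 0.0597)
v' = (-1.9100, 0.6567, 0.0367)
ω' = (-0.8617, 1.1420, 1.1884)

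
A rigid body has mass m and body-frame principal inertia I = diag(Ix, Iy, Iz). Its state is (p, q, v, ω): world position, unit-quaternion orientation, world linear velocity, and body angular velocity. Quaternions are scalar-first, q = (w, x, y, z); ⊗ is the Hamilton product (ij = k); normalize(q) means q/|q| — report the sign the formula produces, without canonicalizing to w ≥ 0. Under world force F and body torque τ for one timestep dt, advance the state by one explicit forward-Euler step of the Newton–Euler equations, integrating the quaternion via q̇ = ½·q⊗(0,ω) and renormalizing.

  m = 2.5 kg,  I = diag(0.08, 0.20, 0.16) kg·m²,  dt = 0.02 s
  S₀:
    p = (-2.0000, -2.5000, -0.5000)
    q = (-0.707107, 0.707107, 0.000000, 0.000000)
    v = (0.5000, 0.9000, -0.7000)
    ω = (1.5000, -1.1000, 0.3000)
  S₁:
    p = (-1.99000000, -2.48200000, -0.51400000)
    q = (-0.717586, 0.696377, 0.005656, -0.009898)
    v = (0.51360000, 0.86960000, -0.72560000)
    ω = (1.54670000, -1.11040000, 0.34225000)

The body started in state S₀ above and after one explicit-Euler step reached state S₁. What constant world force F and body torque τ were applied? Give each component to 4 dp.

ω₁ − ω₀ = (0.04670000, -0.01040000, 0.04225000)
ω₀×(Iω₀) = (0.0132, -0.0360, -0.1980)
τ = I·(Δω/dt) + ω₀×(Iω₀) = (0.2000, -0.1400, 0.1400)
v₁ − v₀ = (0.01360000, -0.03040000, -0.02560000)
m·(v₁−v₀)/dt = (1.7000, -3.8000, -3.2000)

F = (1.7000, -3.8000, -3.2000)
τ = (0.2000, -0.1400, 0.1400)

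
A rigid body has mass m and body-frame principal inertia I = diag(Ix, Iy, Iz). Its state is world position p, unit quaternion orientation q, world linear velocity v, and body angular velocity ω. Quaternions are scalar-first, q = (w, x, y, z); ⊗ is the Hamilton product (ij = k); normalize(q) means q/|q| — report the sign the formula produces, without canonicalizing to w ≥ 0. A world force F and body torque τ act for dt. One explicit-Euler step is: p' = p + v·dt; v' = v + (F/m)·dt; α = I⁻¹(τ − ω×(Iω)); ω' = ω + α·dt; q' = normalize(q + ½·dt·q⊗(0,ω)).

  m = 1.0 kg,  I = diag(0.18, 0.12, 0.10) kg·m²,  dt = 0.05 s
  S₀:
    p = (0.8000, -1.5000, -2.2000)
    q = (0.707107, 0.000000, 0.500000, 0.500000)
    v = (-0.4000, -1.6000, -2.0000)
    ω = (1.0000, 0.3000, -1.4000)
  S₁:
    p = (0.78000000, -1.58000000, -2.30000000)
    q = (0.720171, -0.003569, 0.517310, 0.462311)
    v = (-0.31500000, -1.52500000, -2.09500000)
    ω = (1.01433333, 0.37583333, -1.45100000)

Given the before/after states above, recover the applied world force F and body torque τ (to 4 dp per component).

ω₁ − ω₀ = (0.01433333, 0.07583333, -0.05100000)
precession coupling = (0.0084, -0.1120, -0.0180)
I·α + gyro = (0.0600, 0.0700, -0.1200)
v₁ − v₀ = (0.08500000, 0.07500000, -0.09500000)
F = m·Δv/dt = (1.7000, 1.5000, -1.9000)

F = (1.7000, 1.5000, -1.9000)
τ = (0.0600, 0.0700, -0.1200)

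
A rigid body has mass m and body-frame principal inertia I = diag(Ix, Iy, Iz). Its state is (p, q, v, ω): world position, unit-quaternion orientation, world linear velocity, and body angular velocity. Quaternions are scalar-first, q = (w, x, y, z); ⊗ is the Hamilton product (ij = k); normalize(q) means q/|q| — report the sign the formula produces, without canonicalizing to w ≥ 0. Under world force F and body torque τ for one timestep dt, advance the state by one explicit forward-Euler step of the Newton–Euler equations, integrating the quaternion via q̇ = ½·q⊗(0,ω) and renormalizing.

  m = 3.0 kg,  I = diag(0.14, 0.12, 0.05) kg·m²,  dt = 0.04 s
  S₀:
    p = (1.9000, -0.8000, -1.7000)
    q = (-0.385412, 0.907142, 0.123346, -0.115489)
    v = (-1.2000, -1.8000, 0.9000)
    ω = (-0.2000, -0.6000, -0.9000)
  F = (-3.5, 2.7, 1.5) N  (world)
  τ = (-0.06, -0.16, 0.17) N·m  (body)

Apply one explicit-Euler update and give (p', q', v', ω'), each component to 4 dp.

p' = (1.8520, -0.8720, -1.6640)
q' = (-0.3823, 0.9049, 0.1447, -0.1189)
v' = (-1.2467, -1.7640, 0.9200)
ω' = (-0.2063, -0.6587, -0.7621)

a = (-1.1667, 0.9000, 0.5000)
p' = p + v·dt = (1.8520, -0.8720, -1.6640)
v' = v + a·dt = (-1.2467, -1.7640, 0.9200)
ω×(Iω) gyroscopic = (-0.0378, 0.0162, -0.0024)
(τ − ω×Iω)/I = (-0.1586, -1.4683, 3.4480)
ω + α·dt = (-0.2063, -0.6587, -0.7621)
q⊗(0,ω) = (0.1514959, -0.1032224, 1.0707728, -0.1727452)
q' = normalize(q + ½dt·q⊗(0,ω)) = (-0.3823, 0.9049, 0.1447, -0.1189)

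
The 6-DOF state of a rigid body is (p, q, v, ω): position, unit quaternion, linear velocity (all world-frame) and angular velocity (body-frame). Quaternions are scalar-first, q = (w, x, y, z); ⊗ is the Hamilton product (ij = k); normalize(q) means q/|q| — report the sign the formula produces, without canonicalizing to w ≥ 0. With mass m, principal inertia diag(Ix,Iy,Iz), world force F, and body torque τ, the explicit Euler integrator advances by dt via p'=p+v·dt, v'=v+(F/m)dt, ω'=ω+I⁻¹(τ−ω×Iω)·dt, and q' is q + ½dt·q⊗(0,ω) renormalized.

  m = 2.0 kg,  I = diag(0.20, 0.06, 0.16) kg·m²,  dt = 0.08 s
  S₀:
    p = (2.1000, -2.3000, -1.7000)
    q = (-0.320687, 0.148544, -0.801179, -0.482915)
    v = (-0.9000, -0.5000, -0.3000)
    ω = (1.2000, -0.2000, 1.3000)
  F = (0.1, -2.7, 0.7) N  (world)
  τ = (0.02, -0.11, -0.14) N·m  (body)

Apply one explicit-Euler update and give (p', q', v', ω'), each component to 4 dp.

ω×(Iω) gyroscopic = (-0.0260, 0.0624, 0.0336)
α = I⁻¹(τ − ω×Iω) = (0.2300, -2.8733, -1.0850)
ω + α·dt = (1.2184, -0.4299, 1.2132)
2q̇ = q⊗(0,ω) = (0.2893009, -1.5229401, -0.7084678, 0.5148129)
updated quaternion q' = (-0.3083, 0.0874, -0.8274, -0.4612)
linear accel F/m = (0.0500, -1.3500, 0.3500)
p' = p + v·dt = (2.0280, -2.3400, -1.7240)
v' = v + a·dt = (-0.8960, -0.6080, -0.2720)

p' = (2.0280, -2.3400, -1.7240)
q' = (-0.3083, 0.0874, -0.8274, -0.4612)
v' = (-0.8960, -0.6080, -0.2720)
ω' = (1.2184, -0.4299, 1.2132)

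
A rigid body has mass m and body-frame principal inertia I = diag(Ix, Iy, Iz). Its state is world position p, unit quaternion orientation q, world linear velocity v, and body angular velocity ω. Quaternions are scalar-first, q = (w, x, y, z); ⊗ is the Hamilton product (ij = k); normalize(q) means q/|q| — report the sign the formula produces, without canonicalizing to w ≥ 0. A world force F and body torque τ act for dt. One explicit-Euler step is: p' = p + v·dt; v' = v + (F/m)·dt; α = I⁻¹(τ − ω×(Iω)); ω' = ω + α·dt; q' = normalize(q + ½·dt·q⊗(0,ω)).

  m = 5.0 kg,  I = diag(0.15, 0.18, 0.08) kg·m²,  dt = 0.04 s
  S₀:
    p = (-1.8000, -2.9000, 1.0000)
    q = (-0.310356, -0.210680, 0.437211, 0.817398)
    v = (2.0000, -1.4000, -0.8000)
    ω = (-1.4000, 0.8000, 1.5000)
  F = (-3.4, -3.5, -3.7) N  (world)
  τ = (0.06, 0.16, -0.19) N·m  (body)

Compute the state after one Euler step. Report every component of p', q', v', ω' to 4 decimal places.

precession coupling ω×(Iω) = (-0.1200, -0.1470, -0.0336)
(τ − ω×Iω)/I = (1.2000, 1.7056, -1.9550)
ω' = ω + α·dt = (-1.3520, 0.8682, 1.4218)
q⊗(0,ω) = (-1.8708178, 0.4363965, -1.0766220, -0.0219826)
q' = normalize(q + ½dt·q⊗(0,ω)) = (-0.3474, -0.2018, 0.4153, 0.8162)
p' = p + v·dt = (-1.7200, -2.9560, 0.9680)
v + (F/m)dt = (1.9728, -1.4280, -0.8296)

p' = (-1.7200, -2.9560, 0.9680)
q' = (-0.3474, -0.2018, 0.4153, 0.8162)
v' = (1.9728, -1.4280, -0.8296)
ω' = (-1.3520, 0.8682, 1.4218)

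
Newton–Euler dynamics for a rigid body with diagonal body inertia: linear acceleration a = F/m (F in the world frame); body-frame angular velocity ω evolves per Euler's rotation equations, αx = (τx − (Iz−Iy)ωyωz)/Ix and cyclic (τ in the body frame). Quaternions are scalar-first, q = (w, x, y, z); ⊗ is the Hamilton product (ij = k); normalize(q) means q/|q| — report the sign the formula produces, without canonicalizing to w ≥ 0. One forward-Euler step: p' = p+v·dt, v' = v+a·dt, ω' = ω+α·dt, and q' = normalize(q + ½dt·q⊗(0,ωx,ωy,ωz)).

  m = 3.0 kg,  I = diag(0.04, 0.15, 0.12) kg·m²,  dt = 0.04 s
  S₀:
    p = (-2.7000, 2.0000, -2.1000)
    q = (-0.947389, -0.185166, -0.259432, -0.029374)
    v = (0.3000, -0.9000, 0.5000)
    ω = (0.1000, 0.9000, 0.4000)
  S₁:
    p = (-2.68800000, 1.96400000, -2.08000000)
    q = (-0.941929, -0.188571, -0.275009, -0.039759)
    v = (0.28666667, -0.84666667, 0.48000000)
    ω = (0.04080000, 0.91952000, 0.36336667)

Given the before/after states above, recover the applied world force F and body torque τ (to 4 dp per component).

F = (-1.0000, 4.0000, -1.5000)
τ = (-0.0700, 0.0700, -0.1000)

velocity change Δv = (-0.01333333, 0.05333333, -0.02000000)
F = m·Δv/dt = (-1.0000, 4.0000, -1.5000)
Δω = ω₁−ω₀ = (-0.05920000, 0.01952000, -0.03663333)
I·α + gyro = (-0.0700, 0.0700, -0.1000)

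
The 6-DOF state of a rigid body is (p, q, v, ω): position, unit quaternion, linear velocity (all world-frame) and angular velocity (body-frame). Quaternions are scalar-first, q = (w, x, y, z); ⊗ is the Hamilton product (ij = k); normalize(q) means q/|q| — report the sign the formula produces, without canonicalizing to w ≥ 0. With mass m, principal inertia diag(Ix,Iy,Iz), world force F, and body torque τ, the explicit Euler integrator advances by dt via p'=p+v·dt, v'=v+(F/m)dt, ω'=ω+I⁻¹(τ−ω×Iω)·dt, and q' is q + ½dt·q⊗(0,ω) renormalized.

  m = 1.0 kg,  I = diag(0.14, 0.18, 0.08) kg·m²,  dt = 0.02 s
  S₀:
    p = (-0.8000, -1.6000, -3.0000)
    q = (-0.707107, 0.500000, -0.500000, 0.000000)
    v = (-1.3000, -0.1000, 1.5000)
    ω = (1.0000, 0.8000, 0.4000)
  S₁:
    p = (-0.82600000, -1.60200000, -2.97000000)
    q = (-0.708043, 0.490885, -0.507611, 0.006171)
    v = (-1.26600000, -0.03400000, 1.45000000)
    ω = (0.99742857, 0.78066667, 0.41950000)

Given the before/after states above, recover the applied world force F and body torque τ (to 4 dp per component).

ω₁ − ω₀ = (-0.00257143, -0.01933333, 0.01950000)
applied torque τ = (-0.0500, -0.1500, 0.1100)
Δv = v₁−v₀ = (0.03400000, 0.06600000, -0.05000000)
m·(v₁−v₀)/dt = (1.7000, 3.3000, -2.5000)

F = (1.7000, 3.3000, -2.5000)
τ = (-0.0500, -0.1500, 0.1100)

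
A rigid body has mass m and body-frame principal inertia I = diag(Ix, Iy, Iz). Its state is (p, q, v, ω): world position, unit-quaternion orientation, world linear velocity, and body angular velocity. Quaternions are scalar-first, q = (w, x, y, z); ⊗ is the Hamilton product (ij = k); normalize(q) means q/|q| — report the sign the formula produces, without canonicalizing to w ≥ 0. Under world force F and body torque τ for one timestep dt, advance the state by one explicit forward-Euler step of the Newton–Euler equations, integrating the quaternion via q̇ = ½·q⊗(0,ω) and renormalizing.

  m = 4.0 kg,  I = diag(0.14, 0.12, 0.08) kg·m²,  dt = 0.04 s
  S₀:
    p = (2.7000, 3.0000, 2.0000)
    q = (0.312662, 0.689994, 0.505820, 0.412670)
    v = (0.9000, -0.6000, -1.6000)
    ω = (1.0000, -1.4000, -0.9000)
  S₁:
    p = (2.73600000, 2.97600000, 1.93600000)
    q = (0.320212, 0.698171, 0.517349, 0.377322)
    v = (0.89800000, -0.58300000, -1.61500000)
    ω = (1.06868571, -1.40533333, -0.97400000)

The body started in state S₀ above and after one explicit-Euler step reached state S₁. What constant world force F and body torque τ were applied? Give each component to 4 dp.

F = (-0.2000, 1.7000, -1.5000)
τ = (0.1900, -0.0700, -0.1200)

Δv = v₁−v₀ = (-0.00200000, 0.01700000, -0.01500000)
applied force F = (-0.2000, 1.7000, -1.5000)
Δω = ω₁−ω₀ = (0.06868571, -0.00533333, -0.07400000)
I·α + gyro = (0.1900, -0.0700, -0.1200)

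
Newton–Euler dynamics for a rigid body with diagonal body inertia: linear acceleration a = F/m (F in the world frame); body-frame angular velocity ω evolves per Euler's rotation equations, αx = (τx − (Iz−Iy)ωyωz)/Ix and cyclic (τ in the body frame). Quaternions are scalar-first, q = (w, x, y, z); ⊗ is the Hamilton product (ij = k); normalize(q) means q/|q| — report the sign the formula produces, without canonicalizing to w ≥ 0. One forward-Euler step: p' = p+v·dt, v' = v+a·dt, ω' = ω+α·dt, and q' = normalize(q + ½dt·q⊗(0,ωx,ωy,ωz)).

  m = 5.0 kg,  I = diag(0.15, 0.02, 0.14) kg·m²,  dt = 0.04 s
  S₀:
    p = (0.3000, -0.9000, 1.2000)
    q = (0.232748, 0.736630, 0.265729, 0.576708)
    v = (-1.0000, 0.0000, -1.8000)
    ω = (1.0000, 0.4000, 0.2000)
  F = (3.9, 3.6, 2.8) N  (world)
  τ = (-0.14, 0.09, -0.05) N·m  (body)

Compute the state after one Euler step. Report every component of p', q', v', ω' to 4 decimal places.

p' = (0.2600, -0.9000, 1.1280)
q' = (0.2135, 0.7376, 0.2761, 0.5781)
v' = (-0.9688, 0.0288, -1.7776)
ω' = (0.9601, 0.5760, 0.2006)

p + v·dt = (0.2600, -0.9000, 1.1280)
v' = v + a·dt = (-0.9688, 0.0288, -1.7776)
(τ − ω×Iω)/I = (-0.9973, 4.4000, 0.0143)
ω + α·dt = (0.9601, 0.5760, 0.2006)
Hamilton product q⊗(0,ω) = (-0.9582632, 0.0552106, 0.5224812, 0.0754726)
q' = normalize(q + ½dt·q⊗(0,ω)) = (0.2135, 0.7376, 0.2761, 0.5781)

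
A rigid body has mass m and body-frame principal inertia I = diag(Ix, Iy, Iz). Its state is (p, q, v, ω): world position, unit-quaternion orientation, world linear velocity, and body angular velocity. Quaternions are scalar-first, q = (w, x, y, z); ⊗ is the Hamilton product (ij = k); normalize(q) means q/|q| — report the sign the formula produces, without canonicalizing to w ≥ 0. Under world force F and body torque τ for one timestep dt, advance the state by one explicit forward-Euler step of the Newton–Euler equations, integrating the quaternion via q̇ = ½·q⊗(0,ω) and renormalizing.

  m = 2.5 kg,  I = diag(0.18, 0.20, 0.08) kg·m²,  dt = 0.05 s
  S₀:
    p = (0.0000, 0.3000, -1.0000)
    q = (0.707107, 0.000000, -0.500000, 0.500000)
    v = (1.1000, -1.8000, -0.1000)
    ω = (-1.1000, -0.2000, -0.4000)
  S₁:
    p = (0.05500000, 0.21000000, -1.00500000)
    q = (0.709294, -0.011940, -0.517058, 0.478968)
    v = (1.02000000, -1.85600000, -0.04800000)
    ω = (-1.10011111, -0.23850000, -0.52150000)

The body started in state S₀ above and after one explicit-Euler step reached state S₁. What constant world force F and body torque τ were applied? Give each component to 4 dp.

Δv = v₁−v₀ = (-0.08000000, -0.05600000, 0.05200000)
applied force F = (-4.0000, -2.8000, 2.6000)
rate change Δω = (-0.00011111, -0.03850000, -0.12150000)
ω₀×(Iω₀) = (-0.0096, 0.0440, 0.0044)
τ = I·(Δω/dt) + ω₀×(Iω₀) = (-0.0100, -0.1100, -0.1900)

F = (-4.0000, -2.8000, 2.6000)
τ = (-0.0100, -0.1100, -0.1900)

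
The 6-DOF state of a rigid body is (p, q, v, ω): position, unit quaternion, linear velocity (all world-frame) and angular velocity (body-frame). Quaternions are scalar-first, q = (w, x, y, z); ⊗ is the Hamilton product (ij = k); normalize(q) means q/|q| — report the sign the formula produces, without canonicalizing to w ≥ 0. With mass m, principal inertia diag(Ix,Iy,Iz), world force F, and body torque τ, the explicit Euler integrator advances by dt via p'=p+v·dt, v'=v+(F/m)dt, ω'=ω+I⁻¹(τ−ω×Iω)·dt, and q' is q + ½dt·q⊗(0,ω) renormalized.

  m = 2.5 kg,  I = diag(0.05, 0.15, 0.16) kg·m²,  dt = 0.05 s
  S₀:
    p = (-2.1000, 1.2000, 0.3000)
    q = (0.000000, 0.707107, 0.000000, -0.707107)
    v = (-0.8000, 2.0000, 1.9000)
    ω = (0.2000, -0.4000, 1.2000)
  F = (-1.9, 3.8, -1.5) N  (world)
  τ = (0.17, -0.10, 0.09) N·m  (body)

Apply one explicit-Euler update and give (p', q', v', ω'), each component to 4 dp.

p' = (-2.1400, 1.3000, 0.3950)
q' = (0.0177, 0.6997, -0.0247, -0.7138)
v' = (-0.8380, 2.0760, 1.8700)
ω' = (0.3748, -0.4245, 1.2306)

ω×(Iω) gyroscopic = (-0.0048, -0.0264, -0.0080)
α = I⁻¹(τ − ω×Iω) = (3.4960, -0.4907, 0.6125)
ω' = ω + α·dt = (0.3748, -0.4245, 1.2306)
q⊗(0,ω) = (0.7071070, -0.2828428, -0.9899498, -0.2828428)
updated quaternion q' = (0.0177, 0.6997, -0.0247, -0.7138)
a = (-0.7600, 1.5200, -0.6000)
p' = p + v·dt = (-2.1400, 1.3000, 0.3950)
v' = v + a·dt = (-0.8380, 2.0760, 1.8700)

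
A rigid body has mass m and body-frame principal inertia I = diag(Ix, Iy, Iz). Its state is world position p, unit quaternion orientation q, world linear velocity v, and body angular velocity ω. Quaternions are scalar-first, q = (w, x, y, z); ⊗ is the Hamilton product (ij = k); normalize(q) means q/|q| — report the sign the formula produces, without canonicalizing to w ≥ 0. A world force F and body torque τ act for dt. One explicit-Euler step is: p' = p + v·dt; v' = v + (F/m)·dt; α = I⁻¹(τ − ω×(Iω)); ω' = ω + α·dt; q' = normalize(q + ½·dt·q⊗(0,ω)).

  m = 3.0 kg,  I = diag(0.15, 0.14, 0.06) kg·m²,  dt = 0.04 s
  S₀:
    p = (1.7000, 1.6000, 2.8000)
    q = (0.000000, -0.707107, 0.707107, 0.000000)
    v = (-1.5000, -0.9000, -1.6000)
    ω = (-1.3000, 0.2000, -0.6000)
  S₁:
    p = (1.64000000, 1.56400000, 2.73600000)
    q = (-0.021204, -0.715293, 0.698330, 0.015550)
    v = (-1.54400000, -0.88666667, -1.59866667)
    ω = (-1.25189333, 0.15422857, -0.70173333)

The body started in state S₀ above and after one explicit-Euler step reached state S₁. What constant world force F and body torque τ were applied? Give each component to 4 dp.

F = (-3.3000, 1.0000, 0.1000)
τ = (0.1900, -0.0900, -0.1500)

rate change Δω = (0.04810667, -0.04577143, -0.10173333)
gyro term ω₀×Iω₀ = (0.0096, 0.0702, 0.0026)
applied torque τ = (0.1900, -0.0900, -0.1500)
Δv = v₁−v₀ = (-0.04400000, 0.01333333, 0.00133333)
F = m·Δv/dt = (-3.3000, 1.0000, 0.1000)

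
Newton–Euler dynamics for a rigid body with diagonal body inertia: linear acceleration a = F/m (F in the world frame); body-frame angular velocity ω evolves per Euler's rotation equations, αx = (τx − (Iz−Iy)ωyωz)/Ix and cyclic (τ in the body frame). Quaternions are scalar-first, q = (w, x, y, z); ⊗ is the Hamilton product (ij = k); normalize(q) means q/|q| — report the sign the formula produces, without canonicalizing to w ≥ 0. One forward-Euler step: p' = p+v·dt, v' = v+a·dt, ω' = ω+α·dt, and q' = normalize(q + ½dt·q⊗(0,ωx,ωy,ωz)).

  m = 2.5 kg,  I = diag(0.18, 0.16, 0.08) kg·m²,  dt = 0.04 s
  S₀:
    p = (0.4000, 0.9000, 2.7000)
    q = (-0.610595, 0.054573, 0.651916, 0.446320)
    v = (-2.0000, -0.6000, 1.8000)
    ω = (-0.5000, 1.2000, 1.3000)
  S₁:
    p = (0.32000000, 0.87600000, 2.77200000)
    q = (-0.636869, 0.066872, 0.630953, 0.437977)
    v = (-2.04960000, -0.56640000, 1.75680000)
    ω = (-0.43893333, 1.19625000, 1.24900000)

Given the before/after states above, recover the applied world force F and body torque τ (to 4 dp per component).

v₁ − v₀ = (-0.04960000, 0.03360000, -0.04320000)
F = m·Δv/dt = (-3.1000, 2.1000, -2.7000)
ω₁ − ω₀ = (0.06106667, -0.00375000, -0.05100000)
precession coupling = (-0.1248, -0.0650, 0.0120)
τ = I·(Δω/dt) + ω₀×(Iω₀) = (0.1500, -0.0800, -0.0900)

F = (-3.1000, 2.1000, -2.7000)
τ = (0.1500, -0.0800, -0.0900)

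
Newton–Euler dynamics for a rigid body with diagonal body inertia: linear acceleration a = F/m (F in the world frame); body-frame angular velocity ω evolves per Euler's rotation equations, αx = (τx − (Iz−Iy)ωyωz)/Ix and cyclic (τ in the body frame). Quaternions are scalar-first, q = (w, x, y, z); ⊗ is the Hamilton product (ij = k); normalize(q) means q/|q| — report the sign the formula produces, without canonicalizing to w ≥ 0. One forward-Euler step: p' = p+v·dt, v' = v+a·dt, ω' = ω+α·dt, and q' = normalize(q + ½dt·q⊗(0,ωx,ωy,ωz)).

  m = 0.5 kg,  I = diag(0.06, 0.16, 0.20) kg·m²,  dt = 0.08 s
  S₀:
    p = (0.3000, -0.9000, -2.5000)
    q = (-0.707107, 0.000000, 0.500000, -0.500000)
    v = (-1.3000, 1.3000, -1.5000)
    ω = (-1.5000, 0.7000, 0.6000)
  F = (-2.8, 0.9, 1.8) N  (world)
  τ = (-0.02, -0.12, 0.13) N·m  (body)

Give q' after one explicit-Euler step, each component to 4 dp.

q' = (-0.7074, 0.0683, 0.5089, -0.4858)

q⊗(0,ω) = (-0.0500000, 1.7106605, 0.2550251, 0.3257358)
updated quaternion q' = (-0.7074, 0.0683, 0.5089, -0.4858)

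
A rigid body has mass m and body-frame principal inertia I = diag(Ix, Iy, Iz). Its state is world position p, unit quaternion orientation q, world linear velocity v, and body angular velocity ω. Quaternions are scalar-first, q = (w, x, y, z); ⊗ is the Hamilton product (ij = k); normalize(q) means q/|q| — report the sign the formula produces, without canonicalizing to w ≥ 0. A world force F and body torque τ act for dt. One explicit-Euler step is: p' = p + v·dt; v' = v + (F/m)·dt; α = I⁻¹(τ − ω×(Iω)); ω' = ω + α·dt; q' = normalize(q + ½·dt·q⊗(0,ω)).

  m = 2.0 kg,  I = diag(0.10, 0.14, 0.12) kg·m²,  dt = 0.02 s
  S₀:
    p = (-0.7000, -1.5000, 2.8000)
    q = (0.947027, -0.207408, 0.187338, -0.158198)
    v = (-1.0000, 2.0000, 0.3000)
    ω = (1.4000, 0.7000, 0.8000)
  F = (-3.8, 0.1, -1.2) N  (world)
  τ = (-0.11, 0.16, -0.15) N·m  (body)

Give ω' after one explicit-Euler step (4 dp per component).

precession coupling ω×(Iω) = (-0.0112, -0.0224, 0.0392)
α = I⁻¹(τ − ω×Iω) = (-0.9880, 1.3029, -1.5767)
ω' = ω + α·dt = (1.3802, 0.7261, 0.7685)

ω' = (1.3802, 0.7261, 0.7685)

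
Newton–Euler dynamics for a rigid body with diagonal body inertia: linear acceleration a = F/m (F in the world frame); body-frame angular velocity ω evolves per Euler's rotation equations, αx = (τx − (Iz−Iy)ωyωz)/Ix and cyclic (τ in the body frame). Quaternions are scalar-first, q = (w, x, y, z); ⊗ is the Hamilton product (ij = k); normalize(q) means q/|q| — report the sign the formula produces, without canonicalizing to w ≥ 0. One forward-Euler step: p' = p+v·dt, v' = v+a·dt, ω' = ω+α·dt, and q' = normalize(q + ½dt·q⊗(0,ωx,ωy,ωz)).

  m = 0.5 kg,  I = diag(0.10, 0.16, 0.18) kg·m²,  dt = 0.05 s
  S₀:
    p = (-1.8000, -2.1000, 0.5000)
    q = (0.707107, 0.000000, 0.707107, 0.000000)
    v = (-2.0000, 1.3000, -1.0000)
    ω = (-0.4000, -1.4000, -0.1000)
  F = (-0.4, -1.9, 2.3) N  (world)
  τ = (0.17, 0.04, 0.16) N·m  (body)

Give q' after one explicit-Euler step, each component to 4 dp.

Hamilton product q⊗(0,ω) = (0.9899498, -0.3535535, -0.9899498, 0.2121321)
q + ½dt·q⊗(0,ω), renormalized = (0.7314, -0.0088, 0.6819, 0.0053)

q' = (0.7314, -0.0088, 0.6819, 0.0053)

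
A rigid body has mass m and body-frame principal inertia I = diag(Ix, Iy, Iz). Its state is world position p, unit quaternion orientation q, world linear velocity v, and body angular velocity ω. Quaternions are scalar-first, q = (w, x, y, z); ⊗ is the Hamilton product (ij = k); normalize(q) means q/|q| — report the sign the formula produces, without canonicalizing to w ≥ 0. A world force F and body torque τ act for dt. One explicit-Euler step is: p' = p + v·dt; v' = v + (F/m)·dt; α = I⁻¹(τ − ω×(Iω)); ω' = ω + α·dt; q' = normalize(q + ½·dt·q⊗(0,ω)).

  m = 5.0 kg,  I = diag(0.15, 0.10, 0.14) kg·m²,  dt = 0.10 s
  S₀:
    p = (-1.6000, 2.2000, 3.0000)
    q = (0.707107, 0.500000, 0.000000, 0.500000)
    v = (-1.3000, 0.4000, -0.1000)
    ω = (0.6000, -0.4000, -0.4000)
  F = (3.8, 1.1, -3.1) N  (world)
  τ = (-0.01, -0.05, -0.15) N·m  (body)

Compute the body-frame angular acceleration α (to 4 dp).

gyro term ω×Iω = (0.0064, -0.0024, 0.0120)
angular accel α = (-0.1093, -0.4760, -1.1571)

α = (-0.1093, -0.4760, -1.1571)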